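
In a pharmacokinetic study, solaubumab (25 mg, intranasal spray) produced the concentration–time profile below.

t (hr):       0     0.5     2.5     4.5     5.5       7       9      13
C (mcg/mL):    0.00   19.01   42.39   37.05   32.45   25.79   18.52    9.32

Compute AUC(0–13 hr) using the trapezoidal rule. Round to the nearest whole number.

Trapezoidal AUC_0→13:
  [0→0.5]: (0.00+19.01)/2 × 0.5 = 4.7525
  [0.5→2.5]: (19.01+42.39)/2 × 2 = 61.4
  [2.5→4.5]: (42.39+37.05)/2 × 2 = 79.44
  [4.5→5.5]: (37.05+32.45)/2 × 1 = 34.75
  [5.5→7]: (32.45+25.79)/2 × 1.5 = 43.68
  [7→9]: (25.79+18.52)/2 × 2 = 44.31
  [9→13]: (18.52+9.32)/2 × 4 = 55.68
  Sum = 324.0125 mcg/mL·hr

AUC = 324 mcg/mL·hr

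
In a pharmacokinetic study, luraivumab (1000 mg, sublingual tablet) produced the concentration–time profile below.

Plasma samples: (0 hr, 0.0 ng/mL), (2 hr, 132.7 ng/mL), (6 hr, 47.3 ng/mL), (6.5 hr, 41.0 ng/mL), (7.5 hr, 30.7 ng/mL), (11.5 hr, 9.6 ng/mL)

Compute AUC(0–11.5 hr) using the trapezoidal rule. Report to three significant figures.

Trapezoidal AUC_0→11.5:
  [0→2]: (0.0+132.7)/2 × 2 = 132.7
  [2→6]: (132.7+47.3)/2 × 4 = 360.0
  [6→6.5]: (47.3+41.0)/2 × 0.5 = 22.075
  [6.5→7.5]: (41.0+30.7)/2 × 1 = 35.85
  [7.5→11.5]: (30.7+9.6)/2 × 4 = 80.6
  Sum = 631.225 ng/mL·hr

AUC = 631 ng/mL·hr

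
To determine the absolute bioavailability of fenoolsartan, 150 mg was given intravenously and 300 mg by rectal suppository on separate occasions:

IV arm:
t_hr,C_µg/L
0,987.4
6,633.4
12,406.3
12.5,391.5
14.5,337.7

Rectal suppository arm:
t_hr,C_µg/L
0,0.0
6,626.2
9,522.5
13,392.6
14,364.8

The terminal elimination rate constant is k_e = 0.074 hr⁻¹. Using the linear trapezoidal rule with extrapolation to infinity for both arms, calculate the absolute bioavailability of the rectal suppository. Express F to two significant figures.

Trapezoidal AUC_0→14.5 (IV):
  [0→6]: (987.4+633.4)/2 × 6 = 4862.4
  [6→12]: (633.4+406.3)/2 × 6 = 3119.1
  [12→12.5]: (406.3+391.5)/2 × 0.5 = 199.45
  [12.5→14.5]: (391.5+337.7)/2 × 2 = 729.2
  Sum = 8910.15 µg/L·hr
IV tail: 337.7/0.074 = 4563.514; AUC_iv,0→∞ = 8910.15 + 4563.514 = 13473.664 µg/L·hr
Trapezoidal AUC_0→14 (rectal suppository):
  [0→6]: (0.0+626.2)/2 × 6 = 1878.6
  [6→9]: (626.2+522.5)/2 × 3 = 1723.05
  [9→13]: (522.5+392.6)/2 × 4 = 1830.2
  [13→14]: (392.6+364.8)/2 × 1 = 378.7
  Sum = 5810.55 µg/L·hr
rectal suppository tail: 364.8/0.074 = 4929.730; AUC_ev,0→∞ = 5810.55 + 4929.730 = 10740.28 µg/L·hr
F = (AUC_ev/D_ev)/(AUC_iv/D_iv) = (10740.28/300)/(13473.664/150) = 35.8009/89.8244 = 0.3986

F = 0.40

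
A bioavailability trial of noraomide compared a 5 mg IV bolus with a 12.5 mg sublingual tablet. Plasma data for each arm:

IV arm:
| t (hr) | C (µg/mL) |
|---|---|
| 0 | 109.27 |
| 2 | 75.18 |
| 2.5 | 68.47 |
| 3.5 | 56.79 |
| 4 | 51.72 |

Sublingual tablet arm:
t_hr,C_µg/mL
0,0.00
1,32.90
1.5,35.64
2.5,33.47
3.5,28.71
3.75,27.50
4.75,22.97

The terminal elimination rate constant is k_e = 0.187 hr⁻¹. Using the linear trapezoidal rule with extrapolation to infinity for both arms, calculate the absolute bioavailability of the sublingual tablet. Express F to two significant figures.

Trapezoidal AUC_0→4 (IV):
  [0→2]: (109.27+75.18)/2 × 2 = 184.45
  [2→2.5]: (75.18+68.47)/2 × 0.5 = 35.9125
  [2.5→3.5]: (68.47+56.79)/2 × 1 = 62.63
  [3.5→4]: (56.79+51.72)/2 × 0.5 = 27.1275
  Sum = 310.12 µg/mL·hr
IV tail: 51.72/0.187 = 276.578; AUC_iv,0→∞ = 310.12 + 276.578 = 586.698 µg/mL·hr
Trapezoidal AUC_0→4.75 (sublingual tablet):
  [0→1]: (0.00+32.90)/2 × 1 = 16.45
  [1→1.5]: (32.90+35.64)/2 × 0.5 = 17.135
  [1.5→2.5]: (35.64+33.47)/2 × 1 = 34.555
  [2.5→3.5]: (33.47+28.71)/2 × 1 = 31.09
  [3.5→3.75]: (28.71+27.50)/2 × 0.25 = 7.02625
  [3.75→4.75]: (27.50+22.97)/2 × 1 = 25.235
  Sum = 131.49125 µg/mL·hr
sublingual tablet tail: 22.97/0.187 = 122.834; AUC_ev,0→∞ = 131.49125 + 122.834 = 254.32525 µg/mL·hr
F = (AUC_ev/D_ev)/(AUC_iv/D_iv) = (254.32525/12.5)/(586.698/5) = 20.34602/117.3396 = 0.1734

F = 0.17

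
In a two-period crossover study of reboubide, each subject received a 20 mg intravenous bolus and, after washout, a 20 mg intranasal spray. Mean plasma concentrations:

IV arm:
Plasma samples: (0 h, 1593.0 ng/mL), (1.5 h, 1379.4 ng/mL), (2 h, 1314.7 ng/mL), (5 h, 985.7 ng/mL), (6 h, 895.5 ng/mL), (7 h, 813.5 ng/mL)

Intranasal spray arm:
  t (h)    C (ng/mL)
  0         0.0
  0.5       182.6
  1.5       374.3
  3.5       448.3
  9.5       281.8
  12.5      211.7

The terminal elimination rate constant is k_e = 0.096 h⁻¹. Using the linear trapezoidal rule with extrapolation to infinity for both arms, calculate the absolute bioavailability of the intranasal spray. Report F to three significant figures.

F = 0.378

Trapezoidal AUC_0→7 (IV):
  [0→1.5]: (1593.0+1379.4)/2 × 1.5 = 2229.3
  [1.5→2]: (1379.4+1314.7)/2 × 0.5 = 673.525
  [2→5]: (1314.7+985.7)/2 × 3 = 3450.6
  [5→6]: (985.7+895.5)/2 × 1 = 940.6
  [6→7]: (895.5+813.5)/2 × 1 = 854.5
  Sum = 8148.525 ng/mL·h
IV tail: 813.5/0.096 = 8473.958; AUC_iv,0→∞ = 8148.525 + 8473.958 = 16622.483 ng/mL·h
Trapezoidal AUC_0→12.5 (intranasal spray):
  [0→0.5]: (0.0+182.6)/2 × 0.5 = 45.65
  [0.5→1.5]: (182.6+374.3)/2 × 1 = 278.45
  [1.5→3.5]: (374.3+448.3)/2 × 2 = 822.6
  [3.5→9.5]: (448.3+281.8)/2 × 6 = 2190.3
  [9.5→12.5]: (281.8+211.7)/2 × 3 = 740.25
  Sum = 4077.25 ng/mL·h
intranasal spray tail: 211.7/0.096 = 2205.208; AUC_ev,0→∞ = 4077.25 + 2205.208 = 6282.458 ng/mL·h
F = (AUC_ev/D_ev)/(AUC_iv/D_iv) = (6282.458/20)/(16622.483/20) = 314.1229/831.12415 = 0.3779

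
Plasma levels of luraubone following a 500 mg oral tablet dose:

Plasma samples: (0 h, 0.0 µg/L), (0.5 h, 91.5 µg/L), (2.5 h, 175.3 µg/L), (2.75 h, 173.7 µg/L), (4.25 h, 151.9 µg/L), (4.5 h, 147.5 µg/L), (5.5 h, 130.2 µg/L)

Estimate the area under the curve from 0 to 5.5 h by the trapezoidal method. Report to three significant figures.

Trapezoidal AUC_0→5.5:
  [0→0.5]: (0.0+91.5)/2 × 0.5 = 22.875
  [0.5→2.5]: (91.5+175.3)/2 × 2 = 266.8
  [2.5→2.75]: (175.3+173.7)/2 × 0.25 = 43.625
  [2.75→4.25]: (173.7+151.9)/2 × 1.5 = 244.2
  [4.25→4.5]: (151.9+147.5)/2 × 0.25 = 37.425
  [4.5→5.5]: (147.5+130.2)/2 × 1 = 138.85
  Sum = 753.775 µg/L·h

AUC = 754 µg/L·h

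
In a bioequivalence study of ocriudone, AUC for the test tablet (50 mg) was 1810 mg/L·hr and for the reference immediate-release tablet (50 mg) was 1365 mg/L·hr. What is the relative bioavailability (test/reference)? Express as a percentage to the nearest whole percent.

F_rel = (AUC_test/D_test) / (AUC_ref/D_ref)
      = (1810/50) / (1365/50)
      = 36.2 / 27.3 = 1.3260 = 132.60%

F_rel = 133%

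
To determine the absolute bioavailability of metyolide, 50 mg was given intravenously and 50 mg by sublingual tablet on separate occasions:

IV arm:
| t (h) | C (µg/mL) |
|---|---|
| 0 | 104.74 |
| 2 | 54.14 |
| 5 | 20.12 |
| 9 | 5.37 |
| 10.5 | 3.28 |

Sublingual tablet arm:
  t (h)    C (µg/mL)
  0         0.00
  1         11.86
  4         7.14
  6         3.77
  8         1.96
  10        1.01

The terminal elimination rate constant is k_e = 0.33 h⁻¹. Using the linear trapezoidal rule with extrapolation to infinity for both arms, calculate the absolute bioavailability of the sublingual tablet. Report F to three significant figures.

F = 0.169

Trapezoidal AUC_0→10.5 (IV):
  [0→2]: (104.74+54.14)/2 × 2 = 158.88
  [2→5]: (54.14+20.12)/2 × 3 = 111.39
  [5→9]: (20.12+5.37)/2 × 4 = 50.98
  [9→10.5]: (5.37+3.28)/2 × 1.5 = 6.4875
  Sum = 327.7375 µg/mL·h
IV tail: 3.28/0.33 = 9.939; AUC_iv,0→∞ = 327.7375 + 9.939 = 337.6765 µg/mL·h
Trapezoidal AUC_0→10 (sublingual tablet):
  [0→1]: (0.00+11.86)/2 × 1 = 5.93
  [1→4]: (11.86+7.14)/2 × 3 = 28.5
  [4→6]: (7.14+3.77)/2 × 2 = 10.91
  [6→8]: (3.77+1.96)/2 × 2 = 5.73
  [8→10]: (1.96+1.01)/2 × 2 = 2.97
  Sum = 54.04 µg/mL·h
sublingual tablet tail: 1.01/0.33 = 3.061; AUC_ev,0→∞ = 54.04 + 3.061 = 57.101 µg/mL·h
F = (AUC_ev/D_ev)/(AUC_iv/D_iv) = (57.101/50)/(337.6765/50) = 1.14202/6.75353 = 0.1691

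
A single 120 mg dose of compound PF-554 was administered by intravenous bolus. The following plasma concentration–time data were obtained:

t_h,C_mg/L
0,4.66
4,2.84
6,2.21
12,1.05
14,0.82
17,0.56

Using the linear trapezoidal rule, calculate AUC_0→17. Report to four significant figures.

Trapezoidal AUC_0→17:
  [0→4]: (4.66+2.84)/2 × 4 = 15.0
  [4→6]: (2.84+2.21)/2 × 2 = 5.05
  [6→12]: (2.21+1.05)/2 × 6 = 9.78
  [12→14]: (1.05+0.82)/2 × 2 = 1.87
  [14→17]: (0.82+0.56)/2 × 3 = 2.07
  Sum = 33.77 mg/L·h

AUC = 33.77 mg/L·h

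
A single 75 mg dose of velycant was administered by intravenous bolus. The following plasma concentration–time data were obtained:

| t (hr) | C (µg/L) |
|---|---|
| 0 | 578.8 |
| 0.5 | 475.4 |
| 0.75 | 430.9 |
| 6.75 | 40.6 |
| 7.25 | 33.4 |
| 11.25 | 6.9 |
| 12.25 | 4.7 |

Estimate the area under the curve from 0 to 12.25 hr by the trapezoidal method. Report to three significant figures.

Trapezoidal AUC_0→12.25:
  [0→0.5]: (578.8+475.4)/2 × 0.5 = 263.55
  [0.5→0.75]: (475.4+430.9)/2 × 0.25 = 113.2875
  [0.75→6.75]: (430.9+40.6)/2 × 6 = 1414.5
  [6.75→7.25]: (40.6+33.4)/2 × 0.5 = 18.5
  [7.25→11.25]: (33.4+6.9)/2 × 4 = 80.6
  [11.25→12.25]: (6.9+4.7)/2 × 1 = 5.8
  Sum = 1896.2375 µg/L·hr

AUC = 1900 µg/L·hr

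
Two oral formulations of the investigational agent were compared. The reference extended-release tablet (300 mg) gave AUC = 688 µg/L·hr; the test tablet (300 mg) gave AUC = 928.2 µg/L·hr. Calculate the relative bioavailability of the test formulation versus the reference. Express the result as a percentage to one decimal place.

F_rel = 134.9%

F_rel = (AUC_test/D_test) / (AUC_ref/D_ref)
      = (928.2/300) / (688/300)
      = 3.094 / 2.29333 = 1.3491 = 134.91%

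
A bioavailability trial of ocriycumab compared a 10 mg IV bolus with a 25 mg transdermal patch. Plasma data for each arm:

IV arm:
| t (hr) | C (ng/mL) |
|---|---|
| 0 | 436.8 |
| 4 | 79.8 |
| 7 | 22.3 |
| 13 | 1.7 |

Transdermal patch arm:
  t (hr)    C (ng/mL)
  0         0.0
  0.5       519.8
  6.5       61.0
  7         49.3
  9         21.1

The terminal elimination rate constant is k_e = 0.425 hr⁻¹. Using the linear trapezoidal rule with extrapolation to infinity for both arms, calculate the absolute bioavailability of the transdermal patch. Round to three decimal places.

Trapezoidal AUC_0→13 (IV):
  [0→4]: (436.8+79.8)/2 × 4 = 1033.2
  [4→7]: (79.8+22.3)/2 × 3 = 153.15
  [7→13]: (22.3+1.7)/2 × 6 = 72.0
  Sum = 1258.35 ng/mL·hr
IV tail: 1.7/0.425 = 4.000; AUC_iv,0→∞ = 1258.35 + 4.000 = 1262.35 ng/mL·hr
Trapezoidal AUC_0→9 (transdermal patch):
  [0→0.5]: (0.0+519.8)/2 × 0.5 = 129.95
  [0.5→6.5]: (519.8+61.0)/2 × 6 = 1742.4
  [6.5→7]: (61.0+49.3)/2 × 0.5 = 27.575
  [7→9]: (49.3+21.1)/2 × 2 = 70.4
  Sum = 1970.325 ng/mL·hr
transdermal patch tail: 21.1/0.425 = 49.647; AUC_ev,0→∞ = 1970.325 + 49.647 = 2019.972 ng/mL·hr
F = (AUC_ev/D_ev)/(AUC_iv/D_iv) = (2019.972/25)/(1262.35/10) = 80.79888/126.235 = 0.6401

F = 0.640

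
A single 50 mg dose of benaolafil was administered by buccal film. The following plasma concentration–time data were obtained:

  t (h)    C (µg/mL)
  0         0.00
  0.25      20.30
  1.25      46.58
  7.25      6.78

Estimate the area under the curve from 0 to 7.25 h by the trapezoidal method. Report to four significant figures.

AUC = 196.1 µg/mL·h

Trapezoidal AUC_0→7.25:
  [0→0.25]: (0.00+20.30)/2 × 0.25 = 2.5375
  [0.25→1.25]: (20.30+46.58)/2 × 1 = 33.44
  [1.25→7.25]: (46.58+6.78)/2 × 6 = 160.08
  Sum = 196.0575 µg/mL·h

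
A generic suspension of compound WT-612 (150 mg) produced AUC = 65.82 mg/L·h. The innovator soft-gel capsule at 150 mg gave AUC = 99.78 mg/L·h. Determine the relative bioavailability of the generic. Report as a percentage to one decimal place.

F_rel = (AUC_test/D_test) / (AUC_ref/D_ref)
      = (65.82/150) / (99.78/150)
      = 0.4388 / 0.6652 = 0.6597 = 65.97%

F_rel = 66.0%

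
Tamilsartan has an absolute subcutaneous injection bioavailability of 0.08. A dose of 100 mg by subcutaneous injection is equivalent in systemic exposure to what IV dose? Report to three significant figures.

D_iv = 8.00 mg

Systemic exposure from an extravascular dose = F × D_ev, so the equivalent IV dose is F × D_ev.
D_iv = F × D_ev = 0.08 × 100 = 8 mg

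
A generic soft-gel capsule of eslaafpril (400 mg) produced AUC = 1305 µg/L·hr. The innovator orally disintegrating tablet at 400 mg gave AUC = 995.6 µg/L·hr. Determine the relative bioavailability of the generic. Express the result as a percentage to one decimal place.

F_rel = 131.1%

F_rel = (AUC_test/D_test) / (AUC_ref/D_ref)
      = (1305/400) / (995.6/400)
      = 3.2625 / 2.489 = 1.3108 = 131.08%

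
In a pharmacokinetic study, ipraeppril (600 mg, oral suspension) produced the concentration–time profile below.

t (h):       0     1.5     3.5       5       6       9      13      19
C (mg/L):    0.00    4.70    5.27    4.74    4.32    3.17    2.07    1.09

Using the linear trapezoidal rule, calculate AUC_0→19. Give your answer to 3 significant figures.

Trapezoidal AUC_0→19:
  [0→1.5]: (0.00+4.70)/2 × 1.5 = 3.525
  [1.5→3.5]: (4.70+5.27)/2 × 2 = 9.97
  [3.5→5]: (5.27+4.74)/2 × 1.5 = 7.5075
  [5→6]: (4.74+4.32)/2 × 1 = 4.53
  [6→9]: (4.32+3.17)/2 × 3 = 11.235
  [9→13]: (3.17+2.07)/2 × 4 = 10.48
  [13→19]: (2.07+1.09)/2 × 6 = 9.48
  Sum = 56.7275 mg/L·h

AUC = 56.7 mg/L·h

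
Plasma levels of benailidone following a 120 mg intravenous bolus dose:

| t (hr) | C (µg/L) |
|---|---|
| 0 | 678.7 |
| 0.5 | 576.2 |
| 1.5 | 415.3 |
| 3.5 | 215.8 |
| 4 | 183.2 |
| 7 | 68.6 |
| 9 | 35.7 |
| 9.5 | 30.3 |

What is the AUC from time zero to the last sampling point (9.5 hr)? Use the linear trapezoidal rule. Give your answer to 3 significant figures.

AUC = 2040 µg/L·hr

Trapezoidal AUC_0→9.5:
  [0→0.5]: (678.7+576.2)/2 × 0.5 = 313.725
  [0.5→1.5]: (576.2+415.3)/2 × 1 = 495.75
  [1.5→3.5]: (415.3+215.8)/2 × 2 = 631.1
  [3.5→4]: (215.8+183.2)/2 × 0.5 = 99.75
  [4→7]: (183.2+68.6)/2 × 3 = 377.7
  [7→9]: (68.6+35.7)/2 × 2 = 104.3
  [9→9.5]: (35.7+30.3)/2 × 0.5 = 16.5
  Sum = 2038.825 µg/L·hr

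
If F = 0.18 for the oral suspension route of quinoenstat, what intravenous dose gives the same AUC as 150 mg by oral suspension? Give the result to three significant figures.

Systemic exposure from an extravascular dose = F × D_ev, so the equivalent IV dose is F × D_ev.
D_iv = F × D_ev = 0.18 × 150 = 27 mg

D_iv = 27.0 mg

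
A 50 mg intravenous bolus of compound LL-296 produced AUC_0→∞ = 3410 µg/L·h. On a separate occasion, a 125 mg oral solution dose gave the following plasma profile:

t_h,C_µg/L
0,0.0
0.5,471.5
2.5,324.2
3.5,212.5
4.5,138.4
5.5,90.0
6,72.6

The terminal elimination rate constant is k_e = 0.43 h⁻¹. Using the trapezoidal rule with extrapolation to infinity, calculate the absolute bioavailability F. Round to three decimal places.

F = 0.197

Trapezoidal AUC_0→6 (oral solution):
  [0→0.5]: (0.0+471.5)/2 × 0.5 = 117.875
  [0.5→2.5]: (471.5+324.2)/2 × 2 = 795.7
  [2.5→3.5]: (324.2+212.5)/2 × 1 = 268.35
  [3.5→4.5]: (212.5+138.4)/2 × 1 = 175.45
  [4.5→5.5]: (138.4+90.0)/2 × 1 = 114.2
  [5.5→6]: (90.0+72.6)/2 × 0.5 = 40.65
  Sum = 1512.225 µg/L·h
Tail: C_last/k_e = 72.6/0.43 = 168.837
AUC_0→∞ (oral solution) = 1512.225 + 168.837 = 1681.062 µg/L·h
F = (AUC_ev/D_ev)/(AUC_iv/D_iv) = (1681.062/125)/(3410/50) = 13.448496/68.2 = 0.1972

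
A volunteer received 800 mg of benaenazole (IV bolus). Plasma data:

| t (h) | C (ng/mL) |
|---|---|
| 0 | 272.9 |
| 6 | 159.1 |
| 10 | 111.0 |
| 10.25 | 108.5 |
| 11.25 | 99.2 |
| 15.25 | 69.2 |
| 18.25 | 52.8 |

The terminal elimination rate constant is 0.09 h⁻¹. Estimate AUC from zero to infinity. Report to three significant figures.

AUC = 3070 ng/mL·h

Trapezoidal AUC_0→18.25:
  [0→6]: (272.9+159.1)/2 × 6 = 1296.0
  [6→10]: (159.1+111.0)/2 × 4 = 540.2
  [10→10.25]: (111.0+108.5)/2 × 0.25 = 27.4375
  [10.25→11.25]: (108.5+99.2)/2 × 1 = 103.85
  [11.25→15.25]: (99.2+69.2)/2 × 4 = 336.8
  [15.25→18.25]: (69.2+52.8)/2 × 3 = 183.0
  Sum = 2487.2875 ng/mL·h
Extrapolated tail: C_last / k_e = 52.8 / 0.09 = 586.667
AUC_0→∞ = 2487.2875 + 586.667 = 3073.9545 ng/mL·h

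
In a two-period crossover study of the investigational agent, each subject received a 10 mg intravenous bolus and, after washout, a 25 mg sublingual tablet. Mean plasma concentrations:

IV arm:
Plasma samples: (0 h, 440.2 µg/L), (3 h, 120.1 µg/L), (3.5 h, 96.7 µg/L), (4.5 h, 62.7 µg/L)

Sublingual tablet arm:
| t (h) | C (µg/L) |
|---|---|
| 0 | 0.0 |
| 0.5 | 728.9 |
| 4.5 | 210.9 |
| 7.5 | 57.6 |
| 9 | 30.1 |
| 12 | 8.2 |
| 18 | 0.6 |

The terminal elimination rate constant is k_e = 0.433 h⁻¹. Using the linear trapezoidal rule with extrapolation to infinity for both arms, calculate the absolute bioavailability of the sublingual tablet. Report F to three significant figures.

Trapezoidal AUC_0→4.5 (IV):
  [0→3]: (440.2+120.1)/2 × 3 = 840.45
  [3→3.5]: (120.1+96.7)/2 × 0.5 = 54.2
  [3.5→4.5]: (96.7+62.7)/2 × 1 = 79.7
  Sum = 974.35 µg/L·h
IV tail: 62.7/0.433 = 144.804; AUC_iv,0→∞ = 974.35 + 144.804 = 1119.154 µg/L·h
Trapezoidal AUC_0→18 (sublingual tablet):
  [0→0.5]: (0.0+728.9)/2 × 0.5 = 182.225
  [0.5→4.5]: (728.9+210.9)/2 × 4 = 1879.6
  [4.5→7.5]: (210.9+57.6)/2 × 3 = 402.75
  [7.5→9]: (57.6+30.1)/2 × 1.5 = 65.775
  [9→12]: (30.1+8.2)/2 × 3 = 57.45
  [12→18]: (8.2+0.6)/2 × 6 = 26.4
  Sum = 2614.2 µg/L·h
sublingual tablet tail: 0.6/0.433 = 1.386; AUC_ev,0→∞ = 2614.2 + 1.386 = 2615.586 µg/L·h
F = (AUC_ev/D_ev)/(AUC_iv/D_iv) = (2615.586/25)/(1119.154/10) = 104.62344/111.9154 = 0.9348

F = 0.935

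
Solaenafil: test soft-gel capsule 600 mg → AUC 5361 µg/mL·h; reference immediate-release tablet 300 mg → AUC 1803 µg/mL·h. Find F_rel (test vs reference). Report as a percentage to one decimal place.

F_rel = 148.7%

F_rel = (AUC_test/D_test) / (AUC_ref/D_ref)
      = (5361/600) / (1803/300)
      = 8.935 / 6.01 = 1.4867 = 148.67%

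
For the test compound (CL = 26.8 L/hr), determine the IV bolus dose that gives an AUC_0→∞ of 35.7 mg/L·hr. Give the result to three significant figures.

Dose = 957 mg

Dose_iv = CL × AUC_0→∞
     = 26.8 × 35.7 = 956.76 mg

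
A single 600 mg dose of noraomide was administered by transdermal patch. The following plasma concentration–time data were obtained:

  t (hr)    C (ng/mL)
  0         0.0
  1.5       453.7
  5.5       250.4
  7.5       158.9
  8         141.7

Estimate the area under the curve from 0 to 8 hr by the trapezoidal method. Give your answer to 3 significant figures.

Trapezoidal AUC_0→8:
  [0→1.5]: (0.0+453.7)/2 × 1.5 = 340.275
  [1.5→5.5]: (453.7+250.4)/2 × 4 = 1408.2
  [5.5→7.5]: (250.4+158.9)/2 × 2 = 409.3
  [7.5→8]: (158.9+141.7)/2 × 0.5 = 75.15
  Sum = 2232.925 ng/mL·hr

AUC = 2230 ng/mL·hr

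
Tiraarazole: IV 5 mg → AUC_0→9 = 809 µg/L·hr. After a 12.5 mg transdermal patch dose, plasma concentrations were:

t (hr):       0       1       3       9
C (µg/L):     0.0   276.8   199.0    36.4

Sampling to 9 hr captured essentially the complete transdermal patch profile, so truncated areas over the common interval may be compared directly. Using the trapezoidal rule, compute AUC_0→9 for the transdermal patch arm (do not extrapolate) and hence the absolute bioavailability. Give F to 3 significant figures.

F = 0.653

Trapezoidal AUC_0→9 (transdermal patch):
  [0→1]: (0.0+276.8)/2 × 1 = 138.4
  [1→3]: (276.8+199.0)/2 × 2 = 475.8
  [3→9]: (199.0+36.4)/2 × 6 = 706.2
  Sum = 1320.4 µg/L·hr
F = (AUC_ev/D_ev)/(AUC_iv/D_iv) = (1320.4/12.5)/(809/5) = 105.632/161.8 = 0.6529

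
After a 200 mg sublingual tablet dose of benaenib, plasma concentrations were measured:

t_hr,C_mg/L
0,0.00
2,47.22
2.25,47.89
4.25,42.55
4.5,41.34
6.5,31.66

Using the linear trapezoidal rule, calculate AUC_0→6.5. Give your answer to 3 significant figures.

Trapezoidal AUC_0→6.5:
  [0→2]: (0.00+47.22)/2 × 2 = 47.22
  [2→2.25]: (47.22+47.89)/2 × 0.25 = 11.88875
  [2.25→4.25]: (47.89+42.55)/2 × 2 = 90.44
  [4.25→4.5]: (42.55+41.34)/2 × 0.25 = 10.48625
  [4.5→6.5]: (41.34+31.66)/2 × 2 = 73.0
  Sum = 233.035 mg/L·hr

AUC = 233 mg/L·hr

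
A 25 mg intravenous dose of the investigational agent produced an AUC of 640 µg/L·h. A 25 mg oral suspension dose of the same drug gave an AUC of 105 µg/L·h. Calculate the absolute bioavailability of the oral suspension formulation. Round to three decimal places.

F = 0.164

F = (AUC_ev / D_ev) / (AUC_iv / D_iv)
  = (105/25) / (640/25)
  = 4.2 / 25.6 = 0.1641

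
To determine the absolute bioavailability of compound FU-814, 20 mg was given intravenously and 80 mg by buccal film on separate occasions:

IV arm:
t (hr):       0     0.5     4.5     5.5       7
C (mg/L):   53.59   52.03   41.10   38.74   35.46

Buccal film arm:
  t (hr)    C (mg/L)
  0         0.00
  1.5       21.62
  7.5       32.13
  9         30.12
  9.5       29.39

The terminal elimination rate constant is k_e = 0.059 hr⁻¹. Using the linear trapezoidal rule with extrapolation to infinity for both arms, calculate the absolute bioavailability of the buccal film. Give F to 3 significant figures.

F = 0.203

Trapezoidal AUC_0→7 (IV):
  [0→0.5]: (53.59+52.03)/2 × 0.5 = 26.405
  [0.5→4.5]: (52.03+41.10)/2 × 4 = 186.26
  [4.5→5.5]: (41.10+38.74)/2 × 1 = 39.92
  [5.5→7]: (38.74+35.46)/2 × 1.5 = 55.65
  Sum = 308.235 mg/L·hr
IV tail: 35.46/0.059 = 601.017; AUC_iv,0→∞ = 308.235 + 601.017 = 909.252 mg/L·hr
Trapezoidal AUC_0→9.5 (buccal film):
  [0→1.5]: (0.00+21.62)/2 × 1.5 = 16.215
  [1.5→7.5]: (21.62+32.13)/2 × 6 = 161.25
  [7.5→9]: (32.13+30.12)/2 × 1.5 = 46.6875
  [9→9.5]: (30.12+29.39)/2 × 0.5 = 14.8775
  Sum = 239.03 mg/L·hr
buccal film tail: 29.39/0.059 = 498.136; AUC_ev,0→∞ = 239.03 + 498.136 = 737.166 mg/L·hr
F = (AUC_ev/D_ev)/(AUC_iv/D_iv) = (737.166/80)/(909.252/20) = 9.214575/45.4626 = 0.2027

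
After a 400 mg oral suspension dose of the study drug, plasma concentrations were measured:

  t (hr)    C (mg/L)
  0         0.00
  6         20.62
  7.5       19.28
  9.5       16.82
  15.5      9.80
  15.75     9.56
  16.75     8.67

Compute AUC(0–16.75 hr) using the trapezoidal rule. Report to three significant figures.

AUC = 219 mg/L·hr

Trapezoidal AUC_0→16.75:
  [0→6]: (0.00+20.62)/2 × 6 = 61.86
  [6→7.5]: (20.62+19.28)/2 × 1.5 = 29.925
  [7.5→9.5]: (19.28+16.82)/2 × 2 = 36.1
  [9.5→15.5]: (16.82+9.80)/2 × 6 = 79.86
  [15.5→15.75]: (9.80+9.56)/2 × 0.25 = 2.42
  [15.75→16.75]: (9.56+8.67)/2 × 1 = 9.115
  Sum = 219.28 mg/L·hr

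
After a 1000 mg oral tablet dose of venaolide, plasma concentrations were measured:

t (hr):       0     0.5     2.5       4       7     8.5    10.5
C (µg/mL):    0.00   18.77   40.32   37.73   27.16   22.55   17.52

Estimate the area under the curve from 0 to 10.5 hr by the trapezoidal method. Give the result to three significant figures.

Trapezoidal AUC_0→10.5:
  [0→0.5]: (0.00+18.77)/2 × 0.5 = 4.6925
  [0.5→2.5]: (18.77+40.32)/2 × 2 = 59.09
  [2.5→4]: (40.32+37.73)/2 × 1.5 = 58.5375
  [4→7]: (37.73+27.16)/2 × 3 = 97.335
  [7→8.5]: (27.16+22.55)/2 × 1.5 = 37.2825
  [8.5→10.5]: (22.55+17.52)/2 × 2 = 40.07
  Sum = 297.0075 µg/mL·hr

AUC = 297 µg/mL·hr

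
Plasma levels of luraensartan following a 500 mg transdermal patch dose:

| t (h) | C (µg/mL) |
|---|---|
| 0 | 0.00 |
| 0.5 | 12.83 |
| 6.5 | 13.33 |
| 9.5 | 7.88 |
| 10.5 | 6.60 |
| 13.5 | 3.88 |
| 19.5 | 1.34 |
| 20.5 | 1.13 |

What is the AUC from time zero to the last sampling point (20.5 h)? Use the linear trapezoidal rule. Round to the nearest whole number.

Trapezoidal AUC_0→20.5:
  [0→0.5]: (0.00+12.83)/2 × 0.5 = 3.2075
  [0.5→6.5]: (12.83+13.33)/2 × 6 = 78.48
  [6.5→9.5]: (13.33+7.88)/2 × 3 = 31.815
  [9.5→10.5]: (7.88+6.60)/2 × 1 = 7.24
  [10.5→13.5]: (6.60+3.88)/2 × 3 = 15.72
  [13.5→19.5]: (3.88+1.34)/2 × 6 = 15.66
  [19.5→20.5]: (1.34+1.13)/2 × 1 = 1.235
  Sum = 153.3575 µg/mL·h

AUC = 153 µg/mL·h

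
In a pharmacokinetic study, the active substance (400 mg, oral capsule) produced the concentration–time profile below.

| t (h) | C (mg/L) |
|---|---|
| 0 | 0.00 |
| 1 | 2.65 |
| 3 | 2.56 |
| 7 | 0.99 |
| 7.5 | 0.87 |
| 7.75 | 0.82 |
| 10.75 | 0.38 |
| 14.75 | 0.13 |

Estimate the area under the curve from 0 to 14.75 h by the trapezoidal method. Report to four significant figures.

AUC = 17.13 mg/L·h

Trapezoidal AUC_0→14.75:
  [0→1]: (0.00+2.65)/2 × 1 = 1.325
  [1→3]: (2.65+2.56)/2 × 2 = 5.21
  [3→7]: (2.56+0.99)/2 × 4 = 7.1
  [7→7.5]: (0.99+0.87)/2 × 0.5 = 0.465
  [7.5→7.75]: (0.87+0.82)/2 × 0.25 = 0.21125
  [7.75→10.75]: (0.82+0.38)/2 × 3 = 1.8
  [10.75→14.75]: (0.38+0.13)/2 × 4 = 1.02
  Sum = 17.13125 mg/L·h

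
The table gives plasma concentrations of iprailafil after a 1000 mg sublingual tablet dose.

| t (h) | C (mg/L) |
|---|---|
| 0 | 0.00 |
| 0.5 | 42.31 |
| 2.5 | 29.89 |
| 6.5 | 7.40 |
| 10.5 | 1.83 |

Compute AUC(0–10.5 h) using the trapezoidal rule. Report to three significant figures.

AUC = 176 mg/L·h

Trapezoidal AUC_0→10.5:
  [0→0.5]: (0.00+42.31)/2 × 0.5 = 10.5775
  [0.5→2.5]: (42.31+29.89)/2 × 2 = 72.2
  [2.5→6.5]: (29.89+7.40)/2 × 4 = 74.58
  [6.5→10.5]: (7.40+1.83)/2 × 4 = 18.46
  Sum = 175.8175 mg/L·h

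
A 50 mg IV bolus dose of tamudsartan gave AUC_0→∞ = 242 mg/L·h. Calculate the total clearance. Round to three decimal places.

CL = Dose_iv / AUC_0→∞
   = 50 / 242 = 0.206612 L/h

CL = 0.207 L/h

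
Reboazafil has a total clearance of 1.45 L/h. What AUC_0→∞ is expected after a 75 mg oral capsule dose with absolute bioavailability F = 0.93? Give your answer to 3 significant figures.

AUC_0→∞ = F × Dose / CL
        = 0.93 × 75 / 1.45 = 48.1034 mg/L·h

AUC = 48.1 mg/L·h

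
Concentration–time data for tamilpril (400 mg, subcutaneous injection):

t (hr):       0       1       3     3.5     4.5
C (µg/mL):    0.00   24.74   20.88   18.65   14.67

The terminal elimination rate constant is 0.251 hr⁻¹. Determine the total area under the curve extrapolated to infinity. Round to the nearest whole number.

AUC = 143 µg/mL·hr

Trapezoidal AUC_0→4.5:
  [0→1]: (0.00+24.74)/2 × 1 = 12.37
  [1→3]: (24.74+20.88)/2 × 2 = 45.62
  [3→3.5]: (20.88+18.65)/2 × 0.5 = 9.8825
  [3.5→4.5]: (18.65+14.67)/2 × 1 = 16.66
  Sum = 84.5325 µg/mL·hr
Extrapolated tail: C_last / k_e = 14.67 / 0.251 = 58.446
AUC_0→∞ = 84.5325 + 58.446 = 142.9785 µg/mL·hr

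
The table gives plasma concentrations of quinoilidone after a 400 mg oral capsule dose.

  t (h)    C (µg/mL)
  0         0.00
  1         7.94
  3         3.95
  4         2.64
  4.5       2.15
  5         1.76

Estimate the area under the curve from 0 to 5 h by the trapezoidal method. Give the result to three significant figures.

Trapezoidal AUC_0→5:
  [0→1]: (0.00+7.94)/2 × 1 = 3.97
  [1→3]: (7.94+3.95)/2 × 2 = 11.89
  [3→4]: (3.95+2.64)/2 × 1 = 3.295
  [4→4.5]: (2.64+2.15)/2 × 0.5 = 1.1975
  [4.5→5]: (2.15+1.76)/2 × 0.5 = 0.9775
  Sum = 21.33 µg/mL·h

AUC = 21.3 µg/mL·h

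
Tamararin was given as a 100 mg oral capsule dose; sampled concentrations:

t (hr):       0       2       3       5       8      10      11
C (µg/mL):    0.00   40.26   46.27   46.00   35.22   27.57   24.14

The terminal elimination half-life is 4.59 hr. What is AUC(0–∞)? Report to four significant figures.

AUC = 546.1 µg/mL·hr

Trapezoidal AUC_0→11:
  [0→2]: (0.00+40.26)/2 × 2 = 40.26
  [2→3]: (40.26+46.27)/2 × 1 = 43.265
  [3→5]: (46.27+46.00)/2 × 2 = 92.27
  [5→8]: (46.00+35.22)/2 × 3 = 121.83
  [8→10]: (35.22+27.57)/2 × 2 = 62.79
  [10→11]: (27.57+24.14)/2 × 1 = 25.855
  Sum = 386.27 µg/mL·hr
k_e = ln2 / t½ = 0.693147 / 4.59 = 0.1510 hr^-1
Extrapolated tail: C_last / k_e = 24.14 / 0.151 = 159.868
AUC_0→∞ = 386.27 + 159.868 = 546.138 µg/mL·hr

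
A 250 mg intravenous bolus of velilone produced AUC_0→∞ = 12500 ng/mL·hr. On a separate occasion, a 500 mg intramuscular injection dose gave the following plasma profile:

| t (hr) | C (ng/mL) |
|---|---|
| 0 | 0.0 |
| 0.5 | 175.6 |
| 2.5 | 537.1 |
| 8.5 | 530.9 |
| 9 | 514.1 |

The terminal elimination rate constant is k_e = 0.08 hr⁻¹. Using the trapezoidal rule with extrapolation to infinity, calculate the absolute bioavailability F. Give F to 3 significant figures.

F = 0.426

Trapezoidal AUC_0→9 (intramuscular injection):
  [0→0.5]: (0.0+175.6)/2 × 0.5 = 43.9
  [0.5→2.5]: (175.6+537.1)/2 × 2 = 712.7
  [2.5→8.5]: (537.1+530.9)/2 × 6 = 3204.0
  [8.5→9]: (530.9+514.1)/2 × 0.5 = 261.25
  Sum = 4221.85 ng/mL·hr
Tail: C_last/k_e = 514.1/0.08 = 6426.250
AUC_0→∞ (intramuscular injection) = 4221.85 + 6426.250 = 10648.1 ng/mL·hr
F = (AUC_ev/D_ev)/(AUC_iv/D_iv) = (10648.1/500)/(12500/250) = 21.2962/50 = 0.4259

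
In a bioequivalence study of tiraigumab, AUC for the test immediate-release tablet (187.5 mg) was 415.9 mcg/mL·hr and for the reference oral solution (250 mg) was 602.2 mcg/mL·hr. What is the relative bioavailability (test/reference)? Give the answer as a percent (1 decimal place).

F_rel = 92.1%

F_rel = (AUC_test/D_test) / (AUC_ref/D_ref)
      = (415.9/187.5) / (602.2/250)
      = 2.21813 / 2.4088 = 0.9208 = 92.08%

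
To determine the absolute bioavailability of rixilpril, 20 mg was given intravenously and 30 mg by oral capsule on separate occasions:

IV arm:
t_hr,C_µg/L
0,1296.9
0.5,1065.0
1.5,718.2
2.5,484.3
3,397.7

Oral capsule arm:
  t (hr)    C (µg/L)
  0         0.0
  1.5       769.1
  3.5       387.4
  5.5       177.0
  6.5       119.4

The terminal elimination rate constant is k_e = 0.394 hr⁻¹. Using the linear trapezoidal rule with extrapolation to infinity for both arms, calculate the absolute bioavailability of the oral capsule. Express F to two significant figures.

F = 0.55

Trapezoidal AUC_0→3 (IV):
  [0→0.5]: (1296.9+1065.0)/2 × 0.5 = 590.475
  [0.5→1.5]: (1065.0+718.2)/2 × 1 = 891.6
  [1.5→2.5]: (718.2+484.3)/2 × 1 = 601.25
  [2.5→3]: (484.3+397.7)/2 × 0.5 = 220.5
  Sum = 2303.825 µg/L·hr
IV tail: 397.7/0.394 = 1009.391; AUC_iv,0→∞ = 2303.825 + 1009.391 = 3313.216 µg/L·hr
Trapezoidal AUC_0→6.5 (oral capsule):
  [0→1.5]: (0.0+769.1)/2 × 1.5 = 576.825
  [1.5→3.5]: (769.1+387.4)/2 × 2 = 1156.5
  [3.5→5.5]: (387.4+177.0)/2 × 2 = 564.4
  [5.5→6.5]: (177.0+119.4)/2 × 1 = 148.2
  Sum = 2445.925 µg/L·hr
oral capsule tail: 119.4/0.394 = 303.046; AUC_ev,0→∞ = 2445.925 + 303.046 = 2748.971 µg/L·hr
F = (AUC_ev/D_ev)/(AUC_iv/D_iv) = (2748.971/30)/(3313.216/20) = 91.6324/165.6608 = 0.5531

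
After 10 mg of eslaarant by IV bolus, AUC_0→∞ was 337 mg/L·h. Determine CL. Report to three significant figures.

CL = 0.0297 L/h

CL = Dose_iv / AUC_0→∞
   = 10 / 337 = 0.0296736 L/h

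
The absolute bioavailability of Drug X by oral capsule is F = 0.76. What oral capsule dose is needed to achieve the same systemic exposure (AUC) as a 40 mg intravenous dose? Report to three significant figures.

For equal systemic exposure: F × D_ev = D_iv
D_ev = D_iv / F = 40 / 0.76 = 52.6316 mg

D_oral = 52.6 mg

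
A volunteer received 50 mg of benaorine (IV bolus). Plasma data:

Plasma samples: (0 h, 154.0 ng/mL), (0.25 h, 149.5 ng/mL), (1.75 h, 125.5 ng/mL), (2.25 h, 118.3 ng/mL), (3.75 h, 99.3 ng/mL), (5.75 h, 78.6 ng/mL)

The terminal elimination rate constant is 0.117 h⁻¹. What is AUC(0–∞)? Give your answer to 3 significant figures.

AUC = 1320 ng/mL·h

Trapezoidal AUC_0→5.75:
  [0→0.25]: (154.0+149.5)/2 × 0.25 = 37.9375
  [0.25→1.75]: (149.5+125.5)/2 × 1.5 = 206.25
  [1.75→2.25]: (125.5+118.3)/2 × 0.5 = 60.95
  [2.25→3.75]: (118.3+99.3)/2 × 1.5 = 163.2
  [3.75→5.75]: (99.3+78.6)/2 × 2 = 177.9
  Sum = 646.2375 ng/mL·h
Extrapolated tail: C_last / k_e = 78.6 / 0.117 = 671.795
AUC_0→∞ = 646.2375 + 671.795 = 1318.0325 ng/mL·h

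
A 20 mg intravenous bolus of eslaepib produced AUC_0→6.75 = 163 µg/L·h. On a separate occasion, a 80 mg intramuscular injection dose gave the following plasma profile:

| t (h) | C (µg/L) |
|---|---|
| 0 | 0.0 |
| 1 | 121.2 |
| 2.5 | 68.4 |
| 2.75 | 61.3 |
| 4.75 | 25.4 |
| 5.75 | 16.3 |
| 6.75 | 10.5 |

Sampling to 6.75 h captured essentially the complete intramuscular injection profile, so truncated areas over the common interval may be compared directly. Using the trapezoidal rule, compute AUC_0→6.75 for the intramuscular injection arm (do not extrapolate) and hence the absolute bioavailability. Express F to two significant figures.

F = 0.52

Trapezoidal AUC_0→6.75 (intramuscular injection):
  [0→1]: (0.0+121.2)/2 × 1 = 60.6
  [1→2.5]: (121.2+68.4)/2 × 1.5 = 142.2
  [2.5→2.75]: (68.4+61.3)/2 × 0.25 = 16.2125
  [2.75→4.75]: (61.3+25.4)/2 × 2 = 86.7
  [4.75→5.75]: (25.4+16.3)/2 × 1 = 20.85
  [5.75→6.75]: (16.3+10.5)/2 × 1 = 13.4
  Sum = 339.9625 µg/L·h
F = (AUC_ev/D_ev)/(AUC_iv/D_iv) = (339.9625/80)/(163/20) = 4.24953/8.15 = 0.5214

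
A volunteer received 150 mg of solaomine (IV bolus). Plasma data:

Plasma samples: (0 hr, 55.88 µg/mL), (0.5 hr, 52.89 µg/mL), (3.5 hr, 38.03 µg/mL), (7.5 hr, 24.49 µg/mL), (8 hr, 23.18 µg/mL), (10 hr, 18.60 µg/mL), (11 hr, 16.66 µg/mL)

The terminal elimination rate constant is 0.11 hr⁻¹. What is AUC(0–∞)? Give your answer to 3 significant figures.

Trapezoidal AUC_0→11:
  [0→0.5]: (55.88+52.89)/2 × 0.5 = 27.1925
  [0.5→3.5]: (52.89+38.03)/2 × 3 = 136.38
  [3.5→7.5]: (38.03+24.49)/2 × 4 = 125.04
  [7.5→8]: (24.49+23.18)/2 × 0.5 = 11.9175
  [8→10]: (23.18+18.60)/2 × 2 = 41.78
  [10→11]: (18.60+16.66)/2 × 1 = 17.63
  Sum = 359.94 µg/mL·hr
Extrapolated tail: C_last / k_e = 16.66 / 0.11 = 151.455
AUC_0→∞ = 359.94 + 151.455 = 511.395 µg/mL·hr

AUC = 511 µg/mL·hr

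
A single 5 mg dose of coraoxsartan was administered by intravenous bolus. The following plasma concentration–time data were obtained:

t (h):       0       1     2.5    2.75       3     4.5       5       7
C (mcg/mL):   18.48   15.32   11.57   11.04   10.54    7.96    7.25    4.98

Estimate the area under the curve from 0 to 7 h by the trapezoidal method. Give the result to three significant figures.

AUC = 72.5 mcg/mL·h

Trapezoidal AUC_0→7:
  [0→1]: (18.48+15.32)/2 × 1 = 16.9
  [1→2.5]: (15.32+11.57)/2 × 1.5 = 20.1675
  [2.5→2.75]: (11.57+11.04)/2 × 0.25 = 2.82625
  [2.75→3]: (11.04+10.54)/2 × 0.25 = 2.6975
  [3→4.5]: (10.54+7.96)/2 × 1.5 = 13.875
  [4.5→5]: (7.96+7.25)/2 × 0.5 = 3.8025
  [5→7]: (7.25+4.98)/2 × 2 = 12.23
  Sum = 72.49875 mcg/mL·h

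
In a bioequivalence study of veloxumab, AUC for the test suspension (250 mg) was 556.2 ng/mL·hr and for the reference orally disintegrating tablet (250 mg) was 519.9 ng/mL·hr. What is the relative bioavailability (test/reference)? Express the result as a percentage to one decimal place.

F_rel = (AUC_test/D_test) / (AUC_ref/D_ref)
      = (556.2/250) / (519.9/250)
      = 2.2248 / 2.0796 = 1.0698 = 106.98%

F_rel = 107.0%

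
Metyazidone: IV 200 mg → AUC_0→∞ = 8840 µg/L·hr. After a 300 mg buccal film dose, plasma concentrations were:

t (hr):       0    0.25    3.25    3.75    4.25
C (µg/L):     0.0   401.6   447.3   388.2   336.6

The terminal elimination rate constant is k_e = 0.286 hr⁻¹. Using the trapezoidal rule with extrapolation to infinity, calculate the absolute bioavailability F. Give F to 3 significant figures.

F = 0.218

Trapezoidal AUC_0→4.25 (buccal film):
  [0→0.25]: (0.0+401.6)/2 × 0.25 = 50.2
  [0.25→3.25]: (401.6+447.3)/2 × 3 = 1273.35
  [3.25→3.75]: (447.3+388.2)/2 × 0.5 = 208.875
  [3.75→4.25]: (388.2+336.6)/2 × 0.5 = 181.2
  Sum = 1713.625 µg/L·hr
Tail: C_last/k_e = 336.6/0.286 = 1176.923
AUC_0→∞ (buccal film) = 1713.625 + 1176.923 = 2890.548 µg/L·hr
F = (AUC_ev/D_ev)/(AUC_iv/D_iv) = (2890.548/300)/(8840/200) = 9.63516/44.2 = 0.2180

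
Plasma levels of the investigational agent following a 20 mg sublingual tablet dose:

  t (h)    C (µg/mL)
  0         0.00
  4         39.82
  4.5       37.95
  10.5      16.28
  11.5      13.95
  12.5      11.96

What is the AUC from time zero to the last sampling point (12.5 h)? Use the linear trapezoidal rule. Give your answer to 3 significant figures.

AUC = 290 µg/mL·h

Trapezoidal AUC_0→12.5:
  [0→4]: (0.00+39.82)/2 × 4 = 79.64
  [4→4.5]: (39.82+37.95)/2 × 0.5 = 19.4425
  [4.5→10.5]: (37.95+16.28)/2 × 6 = 162.69
  [10.5→11.5]: (16.28+13.95)/2 × 1 = 15.115
  [11.5→12.5]: (13.95+11.96)/2 × 1 = 12.955
  Sum = 289.8425 µg/mL·h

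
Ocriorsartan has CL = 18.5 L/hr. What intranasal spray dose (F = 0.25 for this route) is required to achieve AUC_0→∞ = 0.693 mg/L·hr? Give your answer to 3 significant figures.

Dose = 51.3 mg

Dose = CL × AUC_0→∞ / F
     = 18.5 × 0.693 / 0.25 = 51.282 mg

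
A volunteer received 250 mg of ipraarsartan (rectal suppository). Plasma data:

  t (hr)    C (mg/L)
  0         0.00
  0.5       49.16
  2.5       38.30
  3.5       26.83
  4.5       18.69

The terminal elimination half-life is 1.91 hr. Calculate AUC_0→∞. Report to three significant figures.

Trapezoidal AUC_0→4.5:
  [0→0.5]: (0.00+49.16)/2 × 0.5 = 12.29
  [0.5→2.5]: (49.16+38.30)/2 × 2 = 87.46
  [2.5→3.5]: (38.30+26.83)/2 × 1 = 32.565
  [3.5→4.5]: (26.83+18.69)/2 × 1 = 22.76
  Sum = 155.075 mg/L·hr
k_e = ln2 / t½ = 0.693147 / 1.91 = 0.3629 hr^-1
Extrapolated tail: C_last / k_e = 18.69 / 0.3629 = 51.502
AUC_0→∞ = 155.075 + 51.502 = 206.577 mg/L·hr

AUC = 207 mg/L·hr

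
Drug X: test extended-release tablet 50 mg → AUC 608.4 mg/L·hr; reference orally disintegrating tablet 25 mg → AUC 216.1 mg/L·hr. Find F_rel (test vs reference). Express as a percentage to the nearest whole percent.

F_rel = 141%

F_rel = (AUC_test/D_test) / (AUC_ref/D_ref)
      = (608.4/50) / (216.1/25)
      = 12.168 / 8.644 = 1.4077 = 140.77%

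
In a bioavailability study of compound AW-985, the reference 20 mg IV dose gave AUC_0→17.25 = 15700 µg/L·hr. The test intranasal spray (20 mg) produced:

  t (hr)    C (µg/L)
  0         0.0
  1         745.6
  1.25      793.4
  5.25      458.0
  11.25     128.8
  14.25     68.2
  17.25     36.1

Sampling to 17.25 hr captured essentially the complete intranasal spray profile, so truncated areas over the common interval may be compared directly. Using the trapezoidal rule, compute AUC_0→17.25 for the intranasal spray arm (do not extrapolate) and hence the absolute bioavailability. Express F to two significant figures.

F = 0.34

Trapezoidal AUC_0→17.25 (intranasal spray):
  [0→1]: (0.0+745.6)/2 × 1 = 372.8
  [1→1.25]: (745.6+793.4)/2 × 0.25 = 192.375
  [1.25→5.25]: (793.4+458.0)/2 × 4 = 2502.8
  [5.25→11.25]: (458.0+128.8)/2 × 6 = 1760.4
  [11.25→14.25]: (128.8+68.2)/2 × 3 = 295.5
  [14.25→17.25]: (68.2+36.1)/2 × 3 = 156.45
  Sum = 5280.325 µg/L·hr
F = (AUC_ev/D_ev)/(AUC_iv/D_iv) = (5280.325/20)/(15700/20) = 264.01625/785 = 0.3363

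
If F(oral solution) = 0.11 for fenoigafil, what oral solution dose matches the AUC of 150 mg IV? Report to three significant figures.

For equal systemic exposure: F × D_ev = D_iv
D_ev = D_iv / F = 150 / 0.11 = 1363.64 mg

D_oral = 1360 mg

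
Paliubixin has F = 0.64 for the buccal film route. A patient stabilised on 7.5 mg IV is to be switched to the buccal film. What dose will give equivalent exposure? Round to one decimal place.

D_buccal = 11.7 mg

For equal systemic exposure: F × D_ev = D_iv
D_ev = D_iv / F = 7.5 / 0.64 = 11.71875 mg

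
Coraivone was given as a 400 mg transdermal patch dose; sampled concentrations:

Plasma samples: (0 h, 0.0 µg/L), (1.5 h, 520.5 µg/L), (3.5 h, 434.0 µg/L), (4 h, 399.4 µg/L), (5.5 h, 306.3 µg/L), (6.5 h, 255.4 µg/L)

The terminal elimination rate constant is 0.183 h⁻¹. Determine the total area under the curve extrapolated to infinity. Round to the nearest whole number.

Trapezoidal AUC_0→6.5:
  [0→1.5]: (0.0+520.5)/2 × 1.5 = 390.375
  [1.5→3.5]: (520.5+434.0)/2 × 2 = 954.5
  [3.5→4]: (434.0+399.4)/2 × 0.5 = 208.35
  [4→5.5]: (399.4+306.3)/2 × 1.5 = 529.275
  [5.5→6.5]: (306.3+255.4)/2 × 1 = 280.85
  Sum = 2363.35 µg/L·h
Extrapolated tail: C_last / k_e = 255.4 / 0.183 = 1395.628
AUC_0→∞ = 2363.35 + 1395.628 = 3758.978 µg/L·h

AUC = 3759 µg/L·h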